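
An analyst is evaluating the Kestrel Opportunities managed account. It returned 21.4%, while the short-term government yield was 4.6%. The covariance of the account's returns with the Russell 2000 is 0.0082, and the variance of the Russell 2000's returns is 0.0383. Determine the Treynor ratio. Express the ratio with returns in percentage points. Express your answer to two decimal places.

β = Cov / Var = 0.0082 / 0.0383 = 0.2141
Treynor = (Rp − Rf) / β = (21.4% − 4.6%) / 0.2141 = 16.80 / 0.2141 = 78.4680

78.47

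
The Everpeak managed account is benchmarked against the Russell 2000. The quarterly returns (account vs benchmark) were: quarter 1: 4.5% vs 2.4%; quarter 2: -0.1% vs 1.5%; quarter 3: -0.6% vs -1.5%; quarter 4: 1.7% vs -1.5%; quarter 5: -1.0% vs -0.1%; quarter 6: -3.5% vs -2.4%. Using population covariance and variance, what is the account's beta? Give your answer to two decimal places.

r̄p = 0.1667%,  r̄m = -0.2667%
Cov = Σ(rp − r̄p)(rm − r̄m) / 6 = 2.9611
Var(rm) = Σ(rm − r̄m)² / 6 = 2.9756
β = Cov / Var = 2.9611 / 2.9756 = 0.9951

1.00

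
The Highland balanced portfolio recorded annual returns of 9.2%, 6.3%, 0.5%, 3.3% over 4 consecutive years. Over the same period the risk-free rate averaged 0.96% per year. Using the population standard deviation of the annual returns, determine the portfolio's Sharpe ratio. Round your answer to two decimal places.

r̄ = (9.2 + 6.3 + 0.5 + 3.3) / 4 = 19.30 / 4 = 4.8250%
Σ(r − r̄)² = 42.3475; population σ = √(42.3475/4) = 3.2537%
Sharpe = (r̄ − rf) / σ = (4.8250 − 0.96) / 3.2537 = 3.8650 / 3.2537 = 1.1879

1.19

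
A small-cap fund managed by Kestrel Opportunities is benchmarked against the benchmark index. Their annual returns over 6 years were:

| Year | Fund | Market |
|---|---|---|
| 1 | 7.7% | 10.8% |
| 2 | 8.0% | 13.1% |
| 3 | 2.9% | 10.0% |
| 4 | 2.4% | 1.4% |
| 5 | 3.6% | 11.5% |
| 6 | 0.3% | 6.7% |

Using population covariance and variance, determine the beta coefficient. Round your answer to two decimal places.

0.46

r̄p = 4.1500%,  r̄m = 8.9167%
Cov = Σ(rp − r̄p)(rm − r̄m) / 6 = 6.9508
Var(rm) = Σ(rm − r̄m)² / 6 = 15.0514
β = Cov / Var = 6.9508 / 15.0514 = 0.4618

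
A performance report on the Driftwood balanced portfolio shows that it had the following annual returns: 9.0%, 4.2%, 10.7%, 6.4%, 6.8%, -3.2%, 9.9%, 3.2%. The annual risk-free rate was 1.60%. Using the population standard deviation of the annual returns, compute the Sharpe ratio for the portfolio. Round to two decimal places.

μ = (9 + 4.2 + 10.7 + 6.4 + 6.8 − 3.2 + 9.9 + 3.2) / 8 = 5.8750%
Σ(r − μ)² = 142.6950; population σ = √(142.6950/8) = 4.2234%
Sharpe = (μ − rf) / σ = (5.8750 − 1.6) / 4.2234 = 4.2750 / 4.2234 = 1.0122

1.01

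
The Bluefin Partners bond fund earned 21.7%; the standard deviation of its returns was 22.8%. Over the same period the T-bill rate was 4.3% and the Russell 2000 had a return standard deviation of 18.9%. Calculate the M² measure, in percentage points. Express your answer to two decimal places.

Sharpe = (Rp − Rf) / σp = (21.7% − 4.3%) / 22.8% = 0.7632
M² = Rf + Sharpe × σm = 4.3% + 0.7632 × 18.9% = 18.7245%

18.72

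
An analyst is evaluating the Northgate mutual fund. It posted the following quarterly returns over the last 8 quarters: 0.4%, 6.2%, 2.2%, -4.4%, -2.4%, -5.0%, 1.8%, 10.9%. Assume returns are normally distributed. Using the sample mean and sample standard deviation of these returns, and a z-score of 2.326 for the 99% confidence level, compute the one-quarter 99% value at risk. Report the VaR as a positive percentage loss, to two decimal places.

11.34

r̄ = (0.4 + 6.2 + 2.2 − 4.4 − 2.4 − 5 + 1.8 + 10.9) / 8 = 9.70 / 8 = 1.2125%
Sample std dev = √[203.8488 / 7] = 5.3964%
VaR = −(r̄ − z·σ) = −(1.2125 − 2.326 × 5.3964) = −(-11.3395) = 11.3395%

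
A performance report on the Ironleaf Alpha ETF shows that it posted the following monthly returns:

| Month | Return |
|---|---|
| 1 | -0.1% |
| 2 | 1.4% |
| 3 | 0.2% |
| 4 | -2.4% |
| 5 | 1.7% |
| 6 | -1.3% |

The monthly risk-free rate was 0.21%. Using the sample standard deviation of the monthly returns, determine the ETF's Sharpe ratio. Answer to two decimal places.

-0.19

Mean return r̄ = -0.50 / 6 = -0.0833%
Sample σ = √[Σ(r − r̄)² / 5] = √[12.3083 / 5] = √2.4617 = 1.5690%
Sharpe = (r̄ − rf) / σ = (-0.0833 − 0.21) / 1.5690 = -0.2933 / 1.5690 = -0.1869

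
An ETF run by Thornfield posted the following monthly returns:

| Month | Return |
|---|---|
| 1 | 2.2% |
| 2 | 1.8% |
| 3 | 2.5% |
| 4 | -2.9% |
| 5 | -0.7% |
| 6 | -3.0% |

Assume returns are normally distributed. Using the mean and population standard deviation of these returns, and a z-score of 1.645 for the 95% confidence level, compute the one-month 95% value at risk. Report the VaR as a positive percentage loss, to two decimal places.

Mean return μ = -0.10 / 6 = -0.0167%
Population σ = √[Σ(r − μ)² / 6] = √[32.2283 / 6] = √5.3714 = 2.3176%
VaR = −(μ − z·σ) = −(-0.0167 − 1.645 × 2.3176) = −(-3.8292) = 3.8292%

3.83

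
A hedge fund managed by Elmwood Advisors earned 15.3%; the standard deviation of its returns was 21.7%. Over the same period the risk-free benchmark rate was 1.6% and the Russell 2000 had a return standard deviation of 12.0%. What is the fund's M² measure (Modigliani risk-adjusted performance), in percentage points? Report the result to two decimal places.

Sharpe = (Rp − Rf) / σp = (15.3% − 1.6%) / 21.7% = 0.6313
M² = Rf + Sharpe × σm = 1.6% + 0.6313 × 12.0% = 9.1756%

9.18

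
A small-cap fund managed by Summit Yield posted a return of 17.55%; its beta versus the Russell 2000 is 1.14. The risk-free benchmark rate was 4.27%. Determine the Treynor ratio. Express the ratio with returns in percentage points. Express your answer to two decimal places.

Treynor = (Rp − Rf) / β = (17.55% − 4.27%) / 1.14 = 13.28 / 1.14 = 11.6491

11.65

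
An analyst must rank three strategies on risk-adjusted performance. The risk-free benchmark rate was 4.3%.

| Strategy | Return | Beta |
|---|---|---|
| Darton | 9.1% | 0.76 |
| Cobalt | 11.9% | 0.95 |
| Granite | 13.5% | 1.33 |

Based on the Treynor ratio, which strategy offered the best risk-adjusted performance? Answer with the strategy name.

Darton: Treynor = (9.1% − 4.3%) / 0.76 = 6.316
Cobalt: Treynor = (11.9% − 4.3%) / 0.95 = 8.000
Granite: Treynor = (13.5% − 4.3%) / 1.33 = 6.917
Highest: Cobalt (8.000).

Cobalt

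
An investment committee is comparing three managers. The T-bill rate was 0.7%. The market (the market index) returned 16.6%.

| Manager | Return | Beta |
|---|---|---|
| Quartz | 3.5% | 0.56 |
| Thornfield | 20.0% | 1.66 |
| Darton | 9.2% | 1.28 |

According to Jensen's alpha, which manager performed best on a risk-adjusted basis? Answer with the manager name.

Quartz: α = 3.5% − [0.7% + 0.56 × (16.6% − 0.7%)] = -6.104
Thornfield: α = 20.0% − [0.7% + 1.66 × (16.6% − 0.7%)] = -7.094
Darton: α = 9.2% − [0.7% + 1.28 × (16.6% − 0.7%)] = -11.852
Highest: Quartz (-6.104).

Quartz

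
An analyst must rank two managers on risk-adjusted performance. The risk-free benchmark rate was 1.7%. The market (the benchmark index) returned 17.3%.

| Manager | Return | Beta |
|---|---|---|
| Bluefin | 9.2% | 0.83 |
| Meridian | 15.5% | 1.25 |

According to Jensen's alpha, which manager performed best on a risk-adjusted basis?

Bluefin

Bluefin: α = 9.2% − [1.7% + 0.83 × (17.3% − 1.7%)] = -5.448
Meridian: α = 15.5% − [1.7% + 1.25 × (17.3% − 1.7%)] = -5.700
Highest: Bluefin (-5.448).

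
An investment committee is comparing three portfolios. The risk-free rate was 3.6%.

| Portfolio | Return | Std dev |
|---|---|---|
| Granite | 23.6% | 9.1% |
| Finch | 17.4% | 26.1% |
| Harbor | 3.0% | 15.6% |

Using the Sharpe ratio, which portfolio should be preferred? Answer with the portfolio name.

Granite

Granite: Sharpe ratio = (23.6% − 3.6%) / 9.1% = 2.198
Finch: Sharpe ratio = (17.4% − 3.6%) / 26.1% = 0.529
Harbor: Sharpe ratio = (3.0% − 3.6%) / 15.6% = -0.038
Highest: Granite (2.198).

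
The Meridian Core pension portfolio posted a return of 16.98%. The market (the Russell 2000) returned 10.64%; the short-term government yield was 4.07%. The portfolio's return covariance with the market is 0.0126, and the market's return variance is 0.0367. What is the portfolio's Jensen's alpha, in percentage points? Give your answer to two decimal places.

β = Cov / Var = 0.0126 / 0.0367 = 0.3433
E[R] = Rf + β(Rm − Rf) = 4.07% + 0.3433 × (10.64% − 4.07%) = 6.3255%
α = Rp − E[R] = 16.98% − 6.3255% = 10.6545

10.65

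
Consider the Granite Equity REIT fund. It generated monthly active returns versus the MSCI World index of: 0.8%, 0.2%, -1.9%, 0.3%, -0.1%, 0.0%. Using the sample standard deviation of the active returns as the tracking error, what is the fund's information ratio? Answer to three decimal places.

-0.126

r̄ = (0.8 + 0.2 − 1.9 + 0.3 − 0.1 + 0) / 6 = -0.70 / 6 = -0.1167%
Σ(r − r̄)² = (0.8 − (-0.1167))² + (0.2 − (-0.1167))² + (-1.9 − (-0.1167))² + … = 4.3083
sample σ = √(4.3083 / 5) = √0.8617 = 0.9283%
IR = r̄ / tracking error = -0.1167 / 0.9283 = -0.1257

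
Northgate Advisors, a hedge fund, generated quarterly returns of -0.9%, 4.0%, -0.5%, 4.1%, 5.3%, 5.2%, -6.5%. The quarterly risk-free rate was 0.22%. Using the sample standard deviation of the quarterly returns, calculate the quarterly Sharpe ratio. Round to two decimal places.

0.30

r̄ = (-0.9 + 4 − 0.5 + 4.1 + 5.3 + 5.2 − 6.5) / 7 = 1.5286%
Σ(r − r̄)² = 114.8943; sample σ = √(114.8943/6) = 4.3760%
Sharpe = (r̄ − rf) / σ = (1.5286 − 0.22) / 4.3760 = 1.3086 / 4.3760 = 0.2990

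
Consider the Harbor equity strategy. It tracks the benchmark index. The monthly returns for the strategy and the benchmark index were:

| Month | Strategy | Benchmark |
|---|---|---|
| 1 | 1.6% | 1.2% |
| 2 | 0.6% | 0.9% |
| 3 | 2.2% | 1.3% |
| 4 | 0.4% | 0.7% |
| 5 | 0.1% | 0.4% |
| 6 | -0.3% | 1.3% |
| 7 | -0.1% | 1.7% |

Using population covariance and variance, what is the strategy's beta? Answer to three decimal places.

r̄p = 0.6429%,  r̄m = 1.0714%
Cov = Σ(rp − r̄p)(rm − r̄m) / 7 = 0.0369
Var(rm) = Σ(rm − r̄m)² / 7 = 0.1620
β = Cov / Var = 0.0369 / 0.1620 = 0.2278

0.228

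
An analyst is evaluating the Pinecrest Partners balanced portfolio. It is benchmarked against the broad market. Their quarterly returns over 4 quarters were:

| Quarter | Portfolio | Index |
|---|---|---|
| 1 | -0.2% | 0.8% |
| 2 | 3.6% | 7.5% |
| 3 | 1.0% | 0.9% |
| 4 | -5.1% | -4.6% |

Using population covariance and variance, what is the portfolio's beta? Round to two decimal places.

r̄p = -0.1750%,  r̄m = 1.1500%
Cov = Σ(rp − r̄p)(rm − r̄m) / 4 = 13.0013
Var(rm) = Σ(rm − r̄m)² / 4 = 18.3925
β = Cov / Var = 13.0013 / 18.3925 = 0.7069

0.71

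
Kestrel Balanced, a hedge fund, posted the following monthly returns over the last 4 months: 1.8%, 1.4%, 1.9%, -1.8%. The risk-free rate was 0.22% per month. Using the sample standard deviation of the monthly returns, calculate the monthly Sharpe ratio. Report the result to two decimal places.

0.34

r̄ = (1.8 + 1.4 + 1.9 − 1.8) / 4 = 3.30 / 4 = 0.8250%
Σ(r − r̄)² = 9.3275; sample σ = √(9.3275/3) = 1.7633%
Sharpe = (r̄ − rf) / σ = (0.8250 − 0.22) / 1.7633 = 0.6050 / 1.7633 = 0.3431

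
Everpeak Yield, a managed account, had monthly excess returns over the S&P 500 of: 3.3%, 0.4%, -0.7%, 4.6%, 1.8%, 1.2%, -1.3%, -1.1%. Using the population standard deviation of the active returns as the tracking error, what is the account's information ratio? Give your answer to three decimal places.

μ = (3.3 + 0.4 − 0.7 + 4.6 + 1.8 + 1.2 − 1.3 − 1.1) / 8 = 8.20 / 8 = 1.0250%
Σ(r − μ)² = 31.8750; population σ = √(31.8750/8) = 1.9961%
IR = μ / tracking error = 1.0250 / 1.9961 = 0.5135

0.514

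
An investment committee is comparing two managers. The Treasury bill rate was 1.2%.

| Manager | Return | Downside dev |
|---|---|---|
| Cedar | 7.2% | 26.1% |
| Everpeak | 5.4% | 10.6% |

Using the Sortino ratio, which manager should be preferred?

Everpeak

Cedar: Sortino ratio = (7.2% − 1.2%) / 26.1% = 0.230
Everpeak: Sortino ratio = (5.4% − 1.2%) / 10.6% = 0.396
Highest: Everpeak (0.396).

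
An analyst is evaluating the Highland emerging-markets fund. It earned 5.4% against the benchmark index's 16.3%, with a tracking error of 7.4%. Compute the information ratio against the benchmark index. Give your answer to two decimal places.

IR = (Rp − Rb) / TE = (5.4% − 16.3%) / 7.4% = -10.90% / 7.4% = -1.4730

-1.47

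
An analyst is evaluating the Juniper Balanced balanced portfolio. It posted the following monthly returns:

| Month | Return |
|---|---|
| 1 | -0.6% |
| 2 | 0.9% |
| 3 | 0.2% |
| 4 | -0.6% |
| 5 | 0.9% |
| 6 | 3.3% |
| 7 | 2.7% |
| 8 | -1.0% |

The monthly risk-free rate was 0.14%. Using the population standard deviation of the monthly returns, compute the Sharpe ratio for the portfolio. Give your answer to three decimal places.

Mean return μ = 5.80 / 8 = 0.7250%
Σ(r − μ)² = (-0.6 − 0.7250)² + (0.9 − 0.7250)² + (0.2 − 0.7250)² + … = 17.3550
population σ = √(17.3550 / 8) = √2.1694 = 1.4729%
Sharpe = (μ − rf) / σ = (0.7250 − 0.14) / 1.4729 = 0.5850 / 1.4729 = 0.3972

0.397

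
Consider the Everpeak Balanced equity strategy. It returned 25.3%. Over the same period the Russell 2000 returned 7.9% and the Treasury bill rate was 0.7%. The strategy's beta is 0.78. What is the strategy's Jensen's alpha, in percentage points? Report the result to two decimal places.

CAPM expected return = Rf + β(Rm − Rf) = 0.7% + 0.78 × (7.9% − 0.7%) = 0.7 + 0.78 × 7.20 = 6.3160%
Jensen's α = Rp − E[R] = 25.3% − 6.3160% = 18.9840

18.98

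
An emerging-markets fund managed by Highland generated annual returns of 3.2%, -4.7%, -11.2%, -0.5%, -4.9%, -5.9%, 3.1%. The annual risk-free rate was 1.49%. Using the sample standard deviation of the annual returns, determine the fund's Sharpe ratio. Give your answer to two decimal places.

-0.86

Mean return r̄ = -20.90 / 7 = -2.9857%
Σ(r − r̄)² = (3.2 − (-2.9857))² + (-4.7 − (-2.9857))² + (-11.2 − (-2.9857))² + … = 164.0486
σ = √[164.0486 / 6] = 5.2289%
Sharpe = (r̄ − rf) / σ = (-2.9857 − 1.49) / 5.2289 = -4.4757 / 5.2289 = -0.8560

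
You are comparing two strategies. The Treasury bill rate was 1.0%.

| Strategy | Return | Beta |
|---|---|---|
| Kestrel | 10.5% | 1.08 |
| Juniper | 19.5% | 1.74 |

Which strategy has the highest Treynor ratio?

Kestrel: Treynor = (10.5% − 1.0%) / 1.08 = 8.796
Juniper: Treynor = (19.5% − 1.0%) / 1.74 = 10.632
Highest: Juniper (10.632).

Juniper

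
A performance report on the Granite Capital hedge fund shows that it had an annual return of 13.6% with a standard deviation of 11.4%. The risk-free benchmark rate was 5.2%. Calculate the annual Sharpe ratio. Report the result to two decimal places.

Sharpe = (Rp − Rf) / σp = (13.6% − 5.2%) / 11.4% = 8.40% / 11.4% = 0.7368

0.74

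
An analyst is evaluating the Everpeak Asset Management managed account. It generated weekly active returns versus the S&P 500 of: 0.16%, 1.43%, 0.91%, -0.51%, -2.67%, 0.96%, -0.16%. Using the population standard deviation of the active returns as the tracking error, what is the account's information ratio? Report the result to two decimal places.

0.01

r̄ = (0.16 + 1.43 + 0.91 − 0.51 − 2.67 + 0.96 − 0.16) / 7 = 0.0171%
Σ(r − r̄)² = (0.16 − 0.0171)² + (1.43 − 0.0171)² + (0.91 − 0.0171)² + … = 11.2327
population σ = √(11.2327 / 7) = √1.6047 = 1.2668%
IR = r̄ / tracking error = 0.0171 / 1.2668 = 0.0135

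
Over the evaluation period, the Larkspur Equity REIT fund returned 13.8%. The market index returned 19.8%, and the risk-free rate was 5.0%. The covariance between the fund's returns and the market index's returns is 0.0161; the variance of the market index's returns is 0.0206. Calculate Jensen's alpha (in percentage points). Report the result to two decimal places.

-2.77

β = Cov / Var = 0.0161 / 0.0206 = 0.7816
E[R] = Rf + β(Rm − Rf) = 5.0% + 0.7816 × (19.8% − 5.0%) = 16.5677%
α = Rp − E[R] = 13.8% − 16.5677% = -2.7677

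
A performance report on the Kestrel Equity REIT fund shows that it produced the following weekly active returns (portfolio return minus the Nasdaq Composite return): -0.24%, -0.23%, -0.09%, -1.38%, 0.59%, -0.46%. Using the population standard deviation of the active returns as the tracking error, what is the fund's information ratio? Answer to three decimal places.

-0.518

r̄ = (-0.24 − 0.23 − 0.09 − 1.38 + 0.59 − 0.46) / 6 = -0.3017%
Population σ = √[Σ(r − r̄)² / 6] = √[2.0367 / 6] = √0.3395 = 0.5827%
IR = r̄ / tracking error = -0.3017 / 0.5827 = -0.5178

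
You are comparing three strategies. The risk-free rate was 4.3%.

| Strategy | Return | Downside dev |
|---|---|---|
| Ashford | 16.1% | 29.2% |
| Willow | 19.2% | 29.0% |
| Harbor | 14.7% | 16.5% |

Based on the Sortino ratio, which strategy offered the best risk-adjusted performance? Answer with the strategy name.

Ashford: Sortino ratio = (16.1% − 4.3%) / 29.2% = 0.404
Willow: Sortino ratio = (19.2% − 4.3%) / 29.0% = 0.514
Harbor: Sortino ratio = (14.7% − 4.3%) / 16.5% = 0.630
Highest: Harbor (0.630).

Harbor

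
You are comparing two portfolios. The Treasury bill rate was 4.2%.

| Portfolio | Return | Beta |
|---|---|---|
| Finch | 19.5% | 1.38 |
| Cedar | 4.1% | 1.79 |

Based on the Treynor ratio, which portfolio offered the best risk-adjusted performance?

Finch

Finch: Treynor = (19.5% − 4.2%) / 1.38 = 11.087
Cedar: Treynor = (4.1% − 4.2%) / 1.79 = -0.056
Highest: Finch (11.087).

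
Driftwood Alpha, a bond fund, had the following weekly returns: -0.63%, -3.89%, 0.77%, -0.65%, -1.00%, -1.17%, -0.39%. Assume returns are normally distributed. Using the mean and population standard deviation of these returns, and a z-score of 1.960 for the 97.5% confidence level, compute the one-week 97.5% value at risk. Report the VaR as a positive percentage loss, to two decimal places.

Mean return r̄ = -6.960 / 7 = -0.9943%
Σ(r − r̄)² = (-0.63 − (-0.9943))² + (-3.89 − (-0.9943))² + (0.77 − (-0.9943))² + … = 12.1452
population σ = √(12.1452 / 7) = √1.7350 = 1.3172%
VaR = −(r̄ − z·σ) = −(-0.9943 − 1.960 × 1.3172) = −(-3.5760) = 3.5760%

3.58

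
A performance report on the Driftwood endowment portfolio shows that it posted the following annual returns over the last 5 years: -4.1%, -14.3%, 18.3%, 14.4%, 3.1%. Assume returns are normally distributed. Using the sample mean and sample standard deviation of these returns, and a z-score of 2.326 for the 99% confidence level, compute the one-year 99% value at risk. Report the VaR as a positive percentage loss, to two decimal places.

27.57

Mean return μ = 17.40 / 5 = 3.4800%
Σ(r − μ)² = (-4.1 − 3.4800)² + (-14.3 − 3.4800)² + (18.3 − 3.4800)² + … = 712.6080
σ = √[712.6080 / 4] = 13.3474%
VaR = −(μ − z·σ) = −(3.4800 − 2.326 × 13.3474) = −(-27.5661) = 27.5661%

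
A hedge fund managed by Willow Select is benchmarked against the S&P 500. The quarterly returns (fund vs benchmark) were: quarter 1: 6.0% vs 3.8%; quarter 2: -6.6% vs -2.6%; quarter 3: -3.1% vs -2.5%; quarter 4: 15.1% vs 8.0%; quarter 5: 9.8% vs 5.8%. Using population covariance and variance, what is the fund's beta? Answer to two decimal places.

1.84

r̄p = 4.2400%,  r̄m = 2.5000%
Cov = Σ(rp − r̄p)(rm − r̄m) / 5 = 34.4700
Var(rm) = Σ(rm − r̄m)² / 5 = 18.7680
β = Cov / Var = 34.4700 / 18.7680 = 1.8366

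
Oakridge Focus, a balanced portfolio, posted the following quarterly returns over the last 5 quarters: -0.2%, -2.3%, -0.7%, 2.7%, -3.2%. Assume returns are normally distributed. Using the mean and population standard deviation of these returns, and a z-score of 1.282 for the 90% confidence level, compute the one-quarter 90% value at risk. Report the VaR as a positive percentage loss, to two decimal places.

3.34

r̄ = (-0.2 − 2.3 − 0.7 + 2.7 − 3.2) / 5 = -0.7400%
Population std dev = √[20.6120 / 5] = 2.0304%
VaR = −(r̄ − z·σ) = −(-0.7400 − 1.282 × 2.0304) = −(-3.3430) = 3.3430%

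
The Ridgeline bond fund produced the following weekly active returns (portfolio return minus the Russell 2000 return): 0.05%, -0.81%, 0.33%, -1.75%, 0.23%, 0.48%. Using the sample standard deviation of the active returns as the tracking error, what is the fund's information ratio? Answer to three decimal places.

-0.283

r̄ = (0.05 − 0.81 + 0.33 − 1.75 + 0.23 + 0.48) / 6 = -0.2450%
Σ(r − r̄)² = 3.7532; sample σ = √(3.7532/5) = 0.8664%
IR = r̄ / tracking error = -0.2450 / 0.8664 = -0.2828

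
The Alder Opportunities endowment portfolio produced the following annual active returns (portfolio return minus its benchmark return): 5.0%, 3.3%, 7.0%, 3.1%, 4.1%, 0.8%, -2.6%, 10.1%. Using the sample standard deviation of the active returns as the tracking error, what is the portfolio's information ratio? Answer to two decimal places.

Mean return μ = 30.80 / 8 = 3.8500%
Sample std dev = √[102.1400 / 7] = 3.8199%
IR = μ / tracking error = 3.8500 / 3.8199 = 1.0079

1.01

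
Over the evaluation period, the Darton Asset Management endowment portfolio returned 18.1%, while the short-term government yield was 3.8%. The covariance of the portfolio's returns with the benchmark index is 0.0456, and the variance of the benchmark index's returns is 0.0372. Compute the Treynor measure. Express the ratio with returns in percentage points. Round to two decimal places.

11.67

β = Cov / Var = 0.0456 / 0.0372 = 1.2258
Treynor = (Rp − Rf) / β = (18.1% − 3.8%) / 1.2258 = 14.30 / 1.2258 = 11.6659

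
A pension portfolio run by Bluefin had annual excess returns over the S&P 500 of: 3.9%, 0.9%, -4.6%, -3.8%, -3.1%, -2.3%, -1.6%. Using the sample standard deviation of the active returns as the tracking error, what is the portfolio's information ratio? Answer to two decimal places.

r̄ = (3.9 + 0.9 − 4.6 − 3.8 − 3.1 − 2.3 − 1.6) / 7 = -10.60 / 7 = -1.5143%
Sample σ = √[Σ(r − r̄)² / 6] = √[53.0286 / 6] = √8.8381 = 2.9729%
IR = r̄ / tracking error = -1.5143 / 2.9729 = -0.5094

-0.51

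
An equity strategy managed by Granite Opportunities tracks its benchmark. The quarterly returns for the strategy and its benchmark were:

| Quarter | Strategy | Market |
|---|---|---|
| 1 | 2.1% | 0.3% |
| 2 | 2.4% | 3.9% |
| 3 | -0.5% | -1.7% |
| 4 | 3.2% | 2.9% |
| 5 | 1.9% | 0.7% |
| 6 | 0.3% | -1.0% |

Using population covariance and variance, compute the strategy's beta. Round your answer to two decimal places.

r̄p = 1.5667%,  r̄m = 0.8500%
Cov = Σ(rp − r̄p)(rm − r̄m) / 6 = 2.1933
Var(rm) = Σ(rm − r̄m)² / 6 = 3.9592
β = Cov / Var = 2.1933 / 3.9592 = 0.5540

0.55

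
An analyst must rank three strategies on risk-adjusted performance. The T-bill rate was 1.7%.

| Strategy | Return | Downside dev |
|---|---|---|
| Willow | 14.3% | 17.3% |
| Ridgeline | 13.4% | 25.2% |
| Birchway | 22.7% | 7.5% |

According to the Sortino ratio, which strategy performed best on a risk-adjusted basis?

Birchway

Willow: Sortino ratio = (14.3% − 1.7%) / 17.3% = 0.728
Ridgeline: Sortino ratio = (13.4% − 1.7%) / 25.2% = 0.464
Birchway: Sortino ratio = (22.7% − 1.7%) / 7.5% = 2.800
Highest: Birchway (2.800).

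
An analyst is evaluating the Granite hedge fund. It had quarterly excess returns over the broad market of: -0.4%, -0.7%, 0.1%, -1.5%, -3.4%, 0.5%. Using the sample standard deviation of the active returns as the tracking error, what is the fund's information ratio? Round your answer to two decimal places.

-0.64

μ = (-0.4 − 0.7 + 0.1 − 1.5 − 3.4 + 0.5) / 6 = -0.9000%
Sample std dev = √[9.8600 / 5] = 1.4043%
IR = μ / tracking error = -0.9000 / 1.4043 = -0.6409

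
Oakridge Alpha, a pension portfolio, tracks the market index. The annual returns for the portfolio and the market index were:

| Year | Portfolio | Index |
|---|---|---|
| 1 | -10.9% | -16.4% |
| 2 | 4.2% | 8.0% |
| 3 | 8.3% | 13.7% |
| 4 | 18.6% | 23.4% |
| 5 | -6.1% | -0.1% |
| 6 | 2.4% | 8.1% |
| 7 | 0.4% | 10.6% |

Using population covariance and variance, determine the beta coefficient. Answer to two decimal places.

0.72

r̄p = 2.4143%,  r̄m = 6.7571%
Cov = Σ(rp − r̄p)(rm − r̄m) / 7 = 95.9149
Var(rm) = Σ(rm − r̄m)² / 7 = 132.3682
β = Cov / Var = 95.9149 / 132.3682 = 0.7246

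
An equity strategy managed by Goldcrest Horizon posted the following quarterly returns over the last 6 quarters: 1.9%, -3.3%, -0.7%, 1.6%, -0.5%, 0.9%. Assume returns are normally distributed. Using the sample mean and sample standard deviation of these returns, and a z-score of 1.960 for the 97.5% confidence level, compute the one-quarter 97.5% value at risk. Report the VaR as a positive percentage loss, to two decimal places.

Mean return r̄ = -0.10 / 6 = -0.0167%
Sample σ = √[Σ(r − r̄)² / 5] = √[18.6083 / 5] = √3.7217 = 1.9292%
VaR = −(r̄ − z·σ) = −(-0.0167 − 1.960 × 1.9292) = −(-3.7979) = 3.7979%

3.80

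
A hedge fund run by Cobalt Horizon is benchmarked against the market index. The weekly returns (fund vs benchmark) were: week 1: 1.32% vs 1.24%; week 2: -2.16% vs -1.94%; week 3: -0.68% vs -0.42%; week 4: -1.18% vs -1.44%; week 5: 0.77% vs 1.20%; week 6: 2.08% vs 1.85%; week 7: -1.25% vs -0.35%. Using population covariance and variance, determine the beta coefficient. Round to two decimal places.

1.04

r̄p = -0.1571%,  r̄m = 0.0200%
Cov = Σ(rp − r̄p)(rm − r̄m) / 7 = 1.8634
Var(rm) = Σ(rm − r̄m)² / 7 = 1.7905
β = Cov / Var = 1.8634 / 1.7905 = 1.0407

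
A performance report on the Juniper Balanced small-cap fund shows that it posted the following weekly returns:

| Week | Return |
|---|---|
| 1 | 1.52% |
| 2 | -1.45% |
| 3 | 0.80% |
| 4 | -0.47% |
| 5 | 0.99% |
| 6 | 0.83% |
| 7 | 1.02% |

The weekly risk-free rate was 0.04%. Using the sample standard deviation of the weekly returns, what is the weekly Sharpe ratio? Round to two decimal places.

Mean return μ = 3.240 / 7 = 0.4629%
Sample std dev = √[6.4835 / 6] = 1.0395%
Sharpe = (μ − rf) / σ = (0.4629 − 0.04) / 1.0395 = 0.4229 / 1.0395 = 0.4068

0.41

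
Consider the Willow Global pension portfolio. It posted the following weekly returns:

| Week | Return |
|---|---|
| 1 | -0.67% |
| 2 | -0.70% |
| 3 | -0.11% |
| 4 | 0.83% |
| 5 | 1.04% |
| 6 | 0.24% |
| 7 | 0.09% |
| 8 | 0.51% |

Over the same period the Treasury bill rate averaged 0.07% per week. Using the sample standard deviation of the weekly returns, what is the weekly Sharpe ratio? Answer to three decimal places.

0.131

r̄ = (-0.67 − 0.7 − 0.11 + 0.83 + 1.04 + 0.24 + 0.09 + 0.51) / 8 = 0.1538%
Sample σ = √[Σ(r − r̄)² / 7] = √[2.8582 / 7] = √0.4083 = 0.6390%
Sharpe = (r̄ − rf) / σ = (0.1538 − 0.07) / 0.6390 = 0.0838 / 0.6390 = 0.1311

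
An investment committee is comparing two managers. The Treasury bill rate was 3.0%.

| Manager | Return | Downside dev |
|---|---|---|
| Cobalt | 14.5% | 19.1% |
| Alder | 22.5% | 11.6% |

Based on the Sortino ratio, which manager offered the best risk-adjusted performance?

Alder

Cobalt: Sortino ratio = (14.5% − 3.0%) / 19.1% = 0.602
Alder: Sortino ratio = (22.5% − 3.0%) / 11.6% = 1.681
Highest: Alder (1.681).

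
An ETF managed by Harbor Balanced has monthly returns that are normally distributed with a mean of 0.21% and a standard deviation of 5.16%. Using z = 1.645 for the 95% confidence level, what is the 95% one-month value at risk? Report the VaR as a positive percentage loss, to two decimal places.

VaR (as % loss) = −(μ − z·σ) = −(0.21% − 1.645 × 5.16%) = −(-8.2782%) = 8.2782%

8.28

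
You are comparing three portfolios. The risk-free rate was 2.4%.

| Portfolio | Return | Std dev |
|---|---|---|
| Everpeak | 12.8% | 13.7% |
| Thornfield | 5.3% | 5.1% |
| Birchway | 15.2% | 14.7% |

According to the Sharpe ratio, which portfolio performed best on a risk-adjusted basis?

Birchway

Everpeak: Sharpe ratio = (12.8% − 2.4%) / 13.7% = 0.759
Thornfield: Sharpe ratio = (5.3% − 2.4%) / 5.1% = 0.569
Birchway: Sharpe ratio = (15.2% − 2.4%) / 14.7% = 0.871
Highest: Birchway (0.871).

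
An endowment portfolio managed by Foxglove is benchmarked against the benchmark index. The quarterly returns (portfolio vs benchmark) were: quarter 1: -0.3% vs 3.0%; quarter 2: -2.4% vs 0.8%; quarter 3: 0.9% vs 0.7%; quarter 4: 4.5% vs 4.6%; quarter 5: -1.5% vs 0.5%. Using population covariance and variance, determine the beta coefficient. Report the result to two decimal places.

r̄p = 0.2400%,  r̄m = 1.9200%
Cov = Σ(rp − r̄p)(rm − r̄m) / 5 = 3.0912
Var(rm) = Σ(rm − r̄m)² / 5 = 2.6216
β = Cov / Var = 3.0912 / 2.6216 = 1.1791

1.18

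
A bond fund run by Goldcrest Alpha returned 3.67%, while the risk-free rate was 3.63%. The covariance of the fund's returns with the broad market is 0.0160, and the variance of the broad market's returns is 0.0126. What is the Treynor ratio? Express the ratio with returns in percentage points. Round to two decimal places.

β = Cov / Var = 0.0160 / 0.0126 = 1.2698
Treynor = (Rp − Rf) / β = (3.67% − 3.63%) / 1.2698 = 0.04 / 1.2698 = 0.0315

0.03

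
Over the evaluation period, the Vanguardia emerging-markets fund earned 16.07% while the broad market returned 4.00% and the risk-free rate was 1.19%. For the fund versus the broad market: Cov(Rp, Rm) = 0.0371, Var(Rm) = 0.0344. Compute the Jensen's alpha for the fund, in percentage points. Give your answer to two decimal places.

β = Cov / Var = 0.0371 / 0.0344 = 1.0785
E[R] = Rf + β(Rm − Rf) = 1.19% + 1.0785 × (4.00% − 1.19%) = 4.2206%
α = Rp − E[R] = 16.07% − 4.2206% = 11.8494

11.85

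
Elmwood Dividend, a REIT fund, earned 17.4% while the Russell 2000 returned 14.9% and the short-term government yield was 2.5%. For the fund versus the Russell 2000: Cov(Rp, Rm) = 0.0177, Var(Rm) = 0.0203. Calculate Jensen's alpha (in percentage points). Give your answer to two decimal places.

4.09

β = Cov / Var = 0.0177 / 0.0203 = 0.8719
E[R] = Rf + β(Rm − Rf) = 2.5% + 0.8719 × (14.9% − 2.5%) = 13.3116%
α = Rp − E[R] = 17.4% − 13.3116% = 4.0884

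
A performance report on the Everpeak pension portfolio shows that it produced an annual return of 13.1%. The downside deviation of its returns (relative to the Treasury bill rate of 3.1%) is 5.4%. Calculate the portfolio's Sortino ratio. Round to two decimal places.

Sortino = (Rp − Rf) / σd = (13.1% − 3.1%) / 5.4% = 10.00% / 5.4% = 1.8519

1.85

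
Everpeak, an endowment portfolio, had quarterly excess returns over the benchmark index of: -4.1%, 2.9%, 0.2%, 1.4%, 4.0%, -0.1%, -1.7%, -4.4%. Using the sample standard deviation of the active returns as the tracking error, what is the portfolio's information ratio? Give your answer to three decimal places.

-0.074

μ = (-4.1 + 2.9 + 0.2 + 1.4 + 4 − 0.1 − 1.7 − 4.4) / 8 = -1.80 / 8 = -0.2250%
Sample σ = √[Σ(r − μ)² / 7] = √[65.0750 / 7] = √9.2964 = 3.0490%
IR = μ / tracking error = -0.2250 / 3.0490 = -0.0738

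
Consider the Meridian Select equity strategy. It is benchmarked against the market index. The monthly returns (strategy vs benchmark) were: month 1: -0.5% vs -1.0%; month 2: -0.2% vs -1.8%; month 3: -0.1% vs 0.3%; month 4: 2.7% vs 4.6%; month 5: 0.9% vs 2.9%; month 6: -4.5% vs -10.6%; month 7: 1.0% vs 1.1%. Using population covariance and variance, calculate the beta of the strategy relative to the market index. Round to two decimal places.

0.44

r̄p = -0.1000%,  r̄m = -0.6429%
Cov = Σ(rp − r̄p)(rm − r̄m) / 7 = 9.1729
Var(rm) = Σ(rm − r̄m)² / 7 = 20.6539
β = Cov / Var = 9.1729 / 20.6539 = 0.4441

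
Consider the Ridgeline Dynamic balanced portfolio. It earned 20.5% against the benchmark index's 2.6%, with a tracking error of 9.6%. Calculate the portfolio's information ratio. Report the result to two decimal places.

1.86

IR = (Rp − Rb) / TE = (20.5% − 2.6%) / 9.6% = 17.90% / 9.6% = 1.8646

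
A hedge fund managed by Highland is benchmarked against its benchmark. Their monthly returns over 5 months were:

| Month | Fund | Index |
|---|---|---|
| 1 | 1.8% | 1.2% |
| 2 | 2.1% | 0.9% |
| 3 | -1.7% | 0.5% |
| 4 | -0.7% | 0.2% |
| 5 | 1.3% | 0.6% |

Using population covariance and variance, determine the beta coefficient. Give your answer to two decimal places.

r̄p = 0.5600%,  r̄m = 0.6800%
Cov = Σ(rp − r̄p)(rm − r̄m) / 5 = 0.3872
Var(rm) = Σ(rm − r̄m)² / 5 = 0.1176
β = Cov / Var = 0.3872 / 0.1176 = 3.2925

3.29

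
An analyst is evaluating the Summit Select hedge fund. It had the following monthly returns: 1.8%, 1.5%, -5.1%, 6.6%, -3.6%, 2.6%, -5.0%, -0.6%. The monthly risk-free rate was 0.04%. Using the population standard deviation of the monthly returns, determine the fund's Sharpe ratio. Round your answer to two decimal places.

-0.07

r̄ = (1.8 + 1.5 − 5.1 + 6.6 − 3.6 + 2.6 − 5 − 0.6) / 8 = -1.80 / 8 = -0.2250%
Σ(r − r̄)² = (1.8 − (-0.2250))² + (1.5 − (-0.2250))² + (-5.1 − (-0.2250))² + … = 119.7350
population σ = √(119.7350 / 8) = √14.9669 = 3.8687%
Sharpe = (r̄ − rf) / σ = (-0.2250 − 0.04) / 3.8687 = -0.2650 / 3.8687 = -0.0685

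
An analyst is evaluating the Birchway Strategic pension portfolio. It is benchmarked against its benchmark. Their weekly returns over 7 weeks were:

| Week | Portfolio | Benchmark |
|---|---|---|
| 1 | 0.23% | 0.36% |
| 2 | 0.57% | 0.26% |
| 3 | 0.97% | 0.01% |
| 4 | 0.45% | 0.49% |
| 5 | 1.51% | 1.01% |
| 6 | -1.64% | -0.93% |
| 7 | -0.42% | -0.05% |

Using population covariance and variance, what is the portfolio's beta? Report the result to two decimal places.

r̄p = 0.2386%,  r̄m = 0.1643%
Cov = Σ(rp − r̄p)(rm − r̄m) / 7 = 0.4654
Var(rm) = Σ(rm − r̄m)² / 7 = 0.3051
β = Cov / Var = 0.4654 / 0.3051 = 1.5254

1.53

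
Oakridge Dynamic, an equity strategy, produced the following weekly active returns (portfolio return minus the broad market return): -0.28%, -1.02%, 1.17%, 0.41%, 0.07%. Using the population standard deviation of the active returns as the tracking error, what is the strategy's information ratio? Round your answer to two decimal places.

Mean return μ = 0.350 / 5 = 0.0700%
Σ(r − μ)² = 2.6362; population σ = √(2.6362/5) = 0.7261%
IR = μ / tracking error = 0.0700 / 0.7261 = 0.0964

0.10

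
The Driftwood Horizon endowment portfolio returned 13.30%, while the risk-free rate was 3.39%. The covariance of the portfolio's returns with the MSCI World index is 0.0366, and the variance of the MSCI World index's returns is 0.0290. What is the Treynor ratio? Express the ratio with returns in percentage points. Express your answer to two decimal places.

7.85

β = Cov / Var = 0.0366 / 0.0290 = 1.2621
Treynor = (Rp − Rf) / β = (13.30% − 3.39%) / 1.2621 = 9.91 / 1.2621 = 7.8520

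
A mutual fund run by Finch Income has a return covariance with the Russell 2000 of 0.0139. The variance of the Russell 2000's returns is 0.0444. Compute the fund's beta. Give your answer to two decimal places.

β = Cov(Rp, Rm) / Var(Rm) = 0.0139 / 0.0444 = 0.3131

0.31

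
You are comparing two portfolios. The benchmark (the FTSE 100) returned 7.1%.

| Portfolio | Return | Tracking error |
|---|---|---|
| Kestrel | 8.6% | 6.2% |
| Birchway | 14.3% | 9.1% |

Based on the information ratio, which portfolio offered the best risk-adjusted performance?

Birchway

Kestrel: IR = (8.6% − 7.1%) / 6.2% = 0.242
Birchway: IR = (14.3% − 7.1%) / 9.1% = 0.791
Highest: Birchway (0.791).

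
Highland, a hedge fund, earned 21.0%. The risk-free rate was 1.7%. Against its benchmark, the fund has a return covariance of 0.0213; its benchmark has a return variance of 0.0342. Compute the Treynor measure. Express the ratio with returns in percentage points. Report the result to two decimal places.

30.99

β = Cov / Var = 0.0213 / 0.0342 = 0.6228
Treynor = (Rp − Rf) / β = (21.0% − 1.7%) / 0.6228 = 19.30 / 0.6228 = 30.9891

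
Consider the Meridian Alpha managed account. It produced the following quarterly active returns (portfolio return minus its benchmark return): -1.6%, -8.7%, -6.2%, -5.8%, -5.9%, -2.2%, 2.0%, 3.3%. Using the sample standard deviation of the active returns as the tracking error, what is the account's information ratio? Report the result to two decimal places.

Mean return μ = -25.10 / 8 = -3.1375%
Σ(r − μ)² = (-1.6 − (-3.1375))² + (-8.7 − (-3.1375))² + (-6.2 − (-3.1375))² + … = 126.1188
sample σ = √(126.1188 / 7) = √18.0170 = 4.2446%
IR = μ / tracking error = -3.1375 / 4.2446 = -0.7392

-0.74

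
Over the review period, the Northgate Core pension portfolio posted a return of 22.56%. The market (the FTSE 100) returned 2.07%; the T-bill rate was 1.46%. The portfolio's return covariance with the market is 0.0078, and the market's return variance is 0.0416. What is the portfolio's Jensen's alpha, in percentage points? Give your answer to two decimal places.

20.99

β = Cov / Var = 0.0078 / 0.0416 = 0.1875
E[R] = Rf + β(Rm − Rf) = 1.46% + 0.1875 × (2.07% − 1.46%) = 1.5744%
α = Rp − E[R] = 22.56% − 1.5744% = 20.9856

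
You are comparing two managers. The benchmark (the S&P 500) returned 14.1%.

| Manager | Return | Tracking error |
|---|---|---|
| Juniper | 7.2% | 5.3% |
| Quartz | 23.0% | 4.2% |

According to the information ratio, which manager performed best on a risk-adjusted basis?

Juniper: IR = (7.2% − 14.1%) / 5.3% = -1.302
Quartz: IR = (23.0% − 14.1%) / 4.2% = 2.119
Highest: Quartz (2.119).

Quartz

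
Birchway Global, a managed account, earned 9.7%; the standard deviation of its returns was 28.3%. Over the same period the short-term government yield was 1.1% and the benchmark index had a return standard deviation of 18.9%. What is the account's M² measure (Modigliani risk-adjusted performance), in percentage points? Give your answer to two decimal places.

Sharpe = (Rp − Rf) / σp = (9.7% − 1.1%) / 28.3% = 0.3039
M² = Rf + Sharpe × σm = 1.1% + 0.3039 × 18.9% = 6.8437%

6.84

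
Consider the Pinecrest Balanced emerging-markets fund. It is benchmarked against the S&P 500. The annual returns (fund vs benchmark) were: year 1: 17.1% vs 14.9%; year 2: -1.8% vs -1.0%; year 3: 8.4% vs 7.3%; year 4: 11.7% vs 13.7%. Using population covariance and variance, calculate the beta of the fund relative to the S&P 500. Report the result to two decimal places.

r̄p = 8.8500%,  r̄m = 8.7250%
Cov = Σ(rp − r̄p)(rm − r̄m) / 4 = 42.3338
Var(rm) = Σ(rm − r̄m)² / 4 = 39.8719
β = Cov / Var = 42.3338 / 39.8719 = 1.0617

1.06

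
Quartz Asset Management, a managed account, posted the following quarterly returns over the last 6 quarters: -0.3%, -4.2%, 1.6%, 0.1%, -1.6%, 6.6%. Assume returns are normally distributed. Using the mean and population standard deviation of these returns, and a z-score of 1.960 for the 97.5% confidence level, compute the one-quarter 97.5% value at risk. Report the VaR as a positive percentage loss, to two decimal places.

6.11

r̄ = (-0.3 − 4.2 + 1.6 + 0.1 − 1.6 + 6.6) / 6 = 2.20 / 6 = 0.3667%
Σ(r − r̄)² = (-0.3 − 0.3667)² + (-4.2 − 0.3667)² + (1.6 − 0.3667)² + … = 65.6133
population σ = √(65.6133 / 6) = √10.9356 = 3.3069%
VaR = −(r̄ − z·σ) = −(0.3667 − 1.960 × 3.3069) = −(-6.1148) = 6.1148%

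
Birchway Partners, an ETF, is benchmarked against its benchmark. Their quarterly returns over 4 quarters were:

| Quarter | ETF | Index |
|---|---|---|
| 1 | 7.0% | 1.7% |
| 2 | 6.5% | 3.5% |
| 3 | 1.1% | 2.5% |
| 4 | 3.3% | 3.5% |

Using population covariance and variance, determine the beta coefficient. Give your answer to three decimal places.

-0.513

r̄p = 4.4750%,  r̄m = 2.8000%
Cov = Σ(rp − r̄p)(rm − r̄m) / 4 = -0.2925
Var(rm) = Σ(rm − r̄m)² / 4 = 0.5700
β = Cov / Var = -0.2925 / 0.5700 = -0.5132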